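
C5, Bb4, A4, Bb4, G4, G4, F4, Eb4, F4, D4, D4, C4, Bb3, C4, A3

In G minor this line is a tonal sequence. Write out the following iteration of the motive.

The 5-note cells begin on C5, G4, D4 — each down a 4th from the last.
So cell 4 is A3 G3 F3 G3 Eb3.

A3 G3 F3 G3 Eb3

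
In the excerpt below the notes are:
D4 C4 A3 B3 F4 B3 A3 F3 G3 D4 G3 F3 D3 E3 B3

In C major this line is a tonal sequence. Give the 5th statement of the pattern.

Unit = 5 notes; the statements start on D4, B3, G3, moving down a 3rd each time.
Continuing the starts: E3 → C3.
So cell 5 is C3 B2 G2 A2 E3.

C3 B2 G2 A2 E3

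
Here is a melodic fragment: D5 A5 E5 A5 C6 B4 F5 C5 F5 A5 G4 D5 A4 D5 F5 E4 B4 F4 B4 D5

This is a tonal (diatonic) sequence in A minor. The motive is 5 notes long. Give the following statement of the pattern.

The 5-note cells begin on D5, B4, G4, E4 — each down a 3rd from the last.
So cell 5 is C4 G4 D4 G4 B4.

C4 G4 D4 G4 B4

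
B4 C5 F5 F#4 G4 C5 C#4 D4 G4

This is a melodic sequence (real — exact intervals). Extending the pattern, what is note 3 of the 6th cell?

E3

Grouping in 3s, the 3rd note of each cell is F5, C5, G4.
Carrying that down a 4th forward: D4 → A3 → E3.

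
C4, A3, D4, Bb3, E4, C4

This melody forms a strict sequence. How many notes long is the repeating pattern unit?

Try groups of 2 (3 cells in 6 notes):
C4 A3 | D4 Bb3 | E4 C4
Every group is a transposition up a 2nd of the one before; no shorter unit works.

2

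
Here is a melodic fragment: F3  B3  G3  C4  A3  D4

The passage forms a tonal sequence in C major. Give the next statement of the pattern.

With a 2-note motive the entries are F3, G3, A3, each up a 2nd from the previous.
From B3 the diatonic shape gives B3 E4.

B3 E4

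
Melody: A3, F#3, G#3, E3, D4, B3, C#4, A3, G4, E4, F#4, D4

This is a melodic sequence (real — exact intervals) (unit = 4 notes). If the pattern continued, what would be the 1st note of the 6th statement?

With 4-note cells, note 1 of each statement runs A3, D4, G4.
Extending up a 4th: C5 → F5 → Bb5.

Bb5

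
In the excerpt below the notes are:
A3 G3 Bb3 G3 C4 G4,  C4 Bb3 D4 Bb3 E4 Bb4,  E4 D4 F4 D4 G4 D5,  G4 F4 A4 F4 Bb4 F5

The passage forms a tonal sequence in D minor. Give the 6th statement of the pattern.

D5 C5 E5 C5 F5 C6

Unit = 6 notes; the statements start on A3, C4, E4, G4, moving up a 3rd each time.
Carrying on: Bb4 → D5.
Statement 6 starts on D5 and keeps the same diatonic contour: D5 C5 E5 C5 F5 C6.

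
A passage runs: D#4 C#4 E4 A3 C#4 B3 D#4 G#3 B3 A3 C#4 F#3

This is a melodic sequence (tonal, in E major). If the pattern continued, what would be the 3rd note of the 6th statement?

G#3

Grouping in 4s, the 3rd note of each cell is E4, D#4, C#4.
Extending down a 2nd: B3 → A3 → G#3.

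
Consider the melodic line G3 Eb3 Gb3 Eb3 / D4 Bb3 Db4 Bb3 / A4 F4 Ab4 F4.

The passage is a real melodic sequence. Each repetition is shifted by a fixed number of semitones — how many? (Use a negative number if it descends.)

With a 4-note motive the entries are G3, D4, A4, each up a 5th from the previous.
G3→D4 is 62 − 55 = 7 semitones.

7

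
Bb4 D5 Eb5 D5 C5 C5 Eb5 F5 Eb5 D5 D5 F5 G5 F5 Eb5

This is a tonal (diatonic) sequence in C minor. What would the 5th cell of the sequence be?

F5 Ab5 Bb5 Ab5 G5

The 5-note cells begin on Bb4, C5, D5 — each up a 2nd from the last.
Extending up a 2nd: Eb5 → F5.
Statement 5 starts on F5 and keeps the same diatonic contour: F5 Ab5 Bb5 Ab5 G5.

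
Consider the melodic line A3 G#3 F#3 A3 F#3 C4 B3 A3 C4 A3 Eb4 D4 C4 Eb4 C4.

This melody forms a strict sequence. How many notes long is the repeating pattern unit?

5

Try groups of 5 (3 cells in 15 notes):
A3 G#3 F#3 A3 F#3 | C4 B3 A3 C4 A3 | Eb4 D4 C4 Eb4 C4
Each cell is the previous one up a 3rd — so the unit is 5 notes.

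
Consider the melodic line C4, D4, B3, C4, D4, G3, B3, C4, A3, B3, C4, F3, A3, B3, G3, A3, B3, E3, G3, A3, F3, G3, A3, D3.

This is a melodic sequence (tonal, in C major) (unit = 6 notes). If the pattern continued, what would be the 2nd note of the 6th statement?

Grouping in 6s, the 2nd note of each cell is D4, C4, B3, A3.
Extending down a 2nd: G3 → F3.

F3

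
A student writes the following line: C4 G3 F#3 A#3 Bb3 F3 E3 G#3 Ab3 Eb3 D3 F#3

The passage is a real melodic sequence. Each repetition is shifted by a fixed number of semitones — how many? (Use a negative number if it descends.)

-2

With a 4-note motive the entries are C4, Bb3, Ab3, each down a 2nd from the previous.
Counting half-steps from C4 to Bb3: -2.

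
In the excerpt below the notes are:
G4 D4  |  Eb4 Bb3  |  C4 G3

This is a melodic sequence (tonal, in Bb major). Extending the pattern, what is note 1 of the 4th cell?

A3

With 2-note cells, note 1 of each statement runs G4, Eb4, C4.
From C4, down a 3rd gives A3.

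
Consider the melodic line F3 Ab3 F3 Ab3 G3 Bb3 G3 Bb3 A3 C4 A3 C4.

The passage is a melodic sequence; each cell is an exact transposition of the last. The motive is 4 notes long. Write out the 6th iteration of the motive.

With a 4-note motive the entries are F3, G3, A3, each up a 2nd from the previous.
Extending up a 2nd: B3 → C#4 → D#4.
So cell 6 is D#4 F#4 D#4 F#4.

D#4 F#4 D#4 F#4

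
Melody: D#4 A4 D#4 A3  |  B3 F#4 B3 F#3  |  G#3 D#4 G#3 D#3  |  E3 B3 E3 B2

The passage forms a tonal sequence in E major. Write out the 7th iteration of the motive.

F#2 C#3 F#2 C#2

Taking 4-note groups, the heads are D#4, B3, G#3, E3: the pattern moves down a 3rd.
Continuing the starts: C#3 → A2 → F#2.
So cell 7 is F#2 C#3 F#2 C#2.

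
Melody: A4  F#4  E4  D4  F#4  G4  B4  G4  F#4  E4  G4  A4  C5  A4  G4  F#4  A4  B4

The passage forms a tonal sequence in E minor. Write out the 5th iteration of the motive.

Taking 6-note groups, the heads are A4, B4, C5: the pattern moves up a 2nd.
Carrying on: D5 → E5.
Statement 5 starts on E5 and keeps the same diatonic contour: E5 C5 B4 A4 C5 D5.

E5 C5 B4 A4 C5 D5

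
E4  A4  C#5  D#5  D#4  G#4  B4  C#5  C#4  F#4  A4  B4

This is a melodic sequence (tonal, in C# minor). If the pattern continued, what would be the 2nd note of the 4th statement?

E4

The unit is 4 notes. Position-2 pitches of the 3 shown cells: A4, G#4, F#4.
Each moves down a 2nd; the next is E4.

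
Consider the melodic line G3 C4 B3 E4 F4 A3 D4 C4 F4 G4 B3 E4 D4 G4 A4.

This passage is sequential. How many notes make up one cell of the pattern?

5

15 notes total. Splitting into 3 groups of 5:
G3 C4 B3 E4 F4 | A3 D4 C4 F4 G4 | B3 E4 D4 G4 A4
Each cell is the previous one up a 2nd — so the unit is 5 notes.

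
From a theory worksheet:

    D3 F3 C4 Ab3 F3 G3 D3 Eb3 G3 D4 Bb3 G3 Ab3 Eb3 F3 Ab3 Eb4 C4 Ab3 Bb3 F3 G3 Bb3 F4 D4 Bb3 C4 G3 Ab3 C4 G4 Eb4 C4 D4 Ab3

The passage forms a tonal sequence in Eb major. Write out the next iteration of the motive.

Bb3 D4 Ab4 F4 D4 Eb4 Bb3

Taking 7-note groups, the heads are D3, Eb3, F3, G3, Ab3: the pattern moves up a 2nd.
Statement 6 starts on Bb3 and keeps the same diatonic contour: Bb3 D4 Ab4 F4 D4 Eb4 Bb3.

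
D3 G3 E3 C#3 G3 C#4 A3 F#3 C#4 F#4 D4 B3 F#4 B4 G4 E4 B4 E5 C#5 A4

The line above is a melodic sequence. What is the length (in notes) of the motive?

4

Try groups of 4 (5 cells in 20 notes):
D3 G3 E3 C#3 | G3 C#4 A3 F#3 | C#4 F#4 D4 B3 | F#4 B4 G4 E4 | B4 E5 C#5 A4
That's a consistent up a 4th shift per cell, and no other grouping gives one.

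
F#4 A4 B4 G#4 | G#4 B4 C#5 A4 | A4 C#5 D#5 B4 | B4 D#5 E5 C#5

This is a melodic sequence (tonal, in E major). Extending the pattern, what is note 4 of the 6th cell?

Grouping in 4s, the 4th note of each cell is G#4, A4, B4, C#5.
Extending up a 2nd: D#5 → E5.

E5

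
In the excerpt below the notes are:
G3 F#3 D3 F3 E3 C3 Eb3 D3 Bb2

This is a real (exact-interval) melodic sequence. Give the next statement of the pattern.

The 3-note cells begin on G3, F3, Eb3 — each down a 2nd from the last.
From Db3 the exact shape gives Db3 C3 Ab2.

Db3 C3 Ab2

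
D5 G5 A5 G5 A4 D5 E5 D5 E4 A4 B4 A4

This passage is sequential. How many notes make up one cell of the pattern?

4

Try groups of 4 (3 cells in 12 notes):
D5 G5 A5 G5 | A4 D5 E5 D5 | E4 A4 B4 A4
Every group is a transposition down a 4th of the one before; no shorter unit works.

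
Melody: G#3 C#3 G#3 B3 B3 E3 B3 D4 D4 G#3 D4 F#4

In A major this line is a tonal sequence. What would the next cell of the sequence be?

With a 4-note motive the entries are G#3, B3, D4, each up a 3rd from the previous.
From F#4 the diatonic shape gives F#4 B3 F#4 A4.

F#4 B3 F#4 A4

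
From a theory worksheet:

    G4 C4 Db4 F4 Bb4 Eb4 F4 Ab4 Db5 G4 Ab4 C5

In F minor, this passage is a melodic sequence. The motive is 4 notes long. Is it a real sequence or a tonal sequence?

Every note is diatonic to F minor.
Cell 1 has +1 semitones from note 2 to 3, but cell 2 has +2 — the interval quality changes while the contour stays the same, which is the hallmark of a tonal sequence.

tonal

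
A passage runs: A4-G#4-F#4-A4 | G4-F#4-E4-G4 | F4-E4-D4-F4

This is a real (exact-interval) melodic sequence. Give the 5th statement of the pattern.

Db4 C4 Bb3 Db4

Taking 4-note groups, the heads are A4, G4, F4: the pattern moves down a 2nd.
Extending down a 2nd: Eb4 → Db4.
From Db4 the exact shape gives Db4 C4 Bb3 Db4.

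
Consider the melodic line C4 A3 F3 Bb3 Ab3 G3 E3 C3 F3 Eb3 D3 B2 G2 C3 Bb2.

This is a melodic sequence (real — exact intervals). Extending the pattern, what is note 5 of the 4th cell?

F2

The unit is 5 notes. Position-5 pitches of the 3 shown cells: Ab3, Eb3, Bb2.
Each moves down a 4th; the next is F2.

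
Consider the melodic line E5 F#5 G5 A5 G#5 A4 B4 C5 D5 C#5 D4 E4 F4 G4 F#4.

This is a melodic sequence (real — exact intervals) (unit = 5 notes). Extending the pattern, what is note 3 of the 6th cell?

Ab2

With 5-note cells, note 3 of each statement runs G5, C5, F4.
Each moves down a 5th. Continuing: Bb3 → Eb3 → Ab2.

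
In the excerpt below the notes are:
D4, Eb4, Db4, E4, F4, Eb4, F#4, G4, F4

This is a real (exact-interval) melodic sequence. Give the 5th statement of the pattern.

A#4 B4 A4

Taking 3-note groups, the heads are D4, E4, F#4: the pattern moves up a 2nd.
Extending up a 2nd: G#4 → A#4.
Statement 5 starts on A#4 and keeps the same exact contour: A#4 B4 A4.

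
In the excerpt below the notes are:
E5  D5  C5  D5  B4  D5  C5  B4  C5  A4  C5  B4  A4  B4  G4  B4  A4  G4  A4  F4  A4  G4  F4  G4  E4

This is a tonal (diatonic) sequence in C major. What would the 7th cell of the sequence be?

F4 E4 D4 E4 C4

Unit = 5 notes; the statements start on E5, D5, C5, B4, A4, moving down a 2nd each time.
Carrying on: G4 → F4.
Statement 7 starts on F4 and keeps the same diatonic contour: F4 E4 D4 E4 C4.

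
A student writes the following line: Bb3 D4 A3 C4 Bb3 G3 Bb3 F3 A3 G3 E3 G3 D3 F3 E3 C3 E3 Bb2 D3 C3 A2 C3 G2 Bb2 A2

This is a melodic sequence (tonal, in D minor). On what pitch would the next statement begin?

Unit = 5 notes; the statements start on Bb3, G3, E3, C3, A2, moving down a 3rd each time.
One more step down a 3rd gives F2.

F2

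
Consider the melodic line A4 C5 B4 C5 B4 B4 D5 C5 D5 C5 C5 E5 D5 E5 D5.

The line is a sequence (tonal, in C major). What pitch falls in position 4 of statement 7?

B5

Grouping in 5s, the 4th note of each cell is C5, D5, E5.
Extending up a 2nd: F5 → G5 → A5 → B5.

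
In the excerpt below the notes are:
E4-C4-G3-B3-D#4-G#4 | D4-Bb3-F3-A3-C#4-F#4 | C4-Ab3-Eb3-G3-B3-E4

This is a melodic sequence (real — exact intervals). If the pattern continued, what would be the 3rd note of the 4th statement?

Db3

Grouping in 6s, the 3rd note of each cell is G3, F3, Eb3.
From Eb3, down a 2nd gives Db3.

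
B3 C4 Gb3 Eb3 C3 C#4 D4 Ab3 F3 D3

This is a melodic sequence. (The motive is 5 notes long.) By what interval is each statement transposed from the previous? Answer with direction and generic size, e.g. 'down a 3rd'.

Unit = 5 notes; the statements start on B3, C#4, moving up a 2nd each time.
From B3 to C#4: up a 2nd.

up a 2nd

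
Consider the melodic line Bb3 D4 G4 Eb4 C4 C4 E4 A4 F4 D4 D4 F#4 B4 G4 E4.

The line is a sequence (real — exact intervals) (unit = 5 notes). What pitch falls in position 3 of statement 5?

Grouping in 5s, the 3rd note of each cell is G4, A4, B4.
Carrying that up a 2nd forward: C#5 → D#5.

D#5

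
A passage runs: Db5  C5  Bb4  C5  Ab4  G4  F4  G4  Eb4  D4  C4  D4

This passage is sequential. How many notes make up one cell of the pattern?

12 notes total. Splitting into 3 groups of 4:
Db5 C5 Bb4 C5 | Ab4 G4 F4 G4 | Eb4 D4 C4 D4
Each cell is the previous one down a 4th — so the unit is 4 notes.

4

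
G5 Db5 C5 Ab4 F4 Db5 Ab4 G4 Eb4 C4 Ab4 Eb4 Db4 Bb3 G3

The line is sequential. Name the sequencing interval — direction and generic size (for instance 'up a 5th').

Taking 5-note groups, the heads are G5, Db5, Ab4: the pattern moves down a 4th.
G5 to Db5 is down a 4th.

down a 4th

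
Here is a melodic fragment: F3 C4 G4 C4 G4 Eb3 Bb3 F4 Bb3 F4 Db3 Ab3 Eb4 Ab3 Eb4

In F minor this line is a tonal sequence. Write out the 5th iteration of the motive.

Bb2 F3 C4 F3 C4

With a 5-note motive the entries are F3, Eb3, Db3, each down a 2nd from the previous.
Carrying on: C3 → Bb2.
Statement 5 starts on Bb2 and keeps the same diatonic contour: Bb2 F3 C4 F3 C4.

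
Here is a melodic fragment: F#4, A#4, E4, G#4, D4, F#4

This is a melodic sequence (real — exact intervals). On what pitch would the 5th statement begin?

The 2-note cells begin on F#4, E4, D4 — each down a 2nd from the last.
Continuing: C4 → Bb3. Statement 5 starts on Bb3.

Bb3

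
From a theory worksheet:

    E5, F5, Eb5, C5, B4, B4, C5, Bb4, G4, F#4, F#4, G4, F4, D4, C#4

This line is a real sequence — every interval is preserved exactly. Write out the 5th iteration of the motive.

G#3 A3 G3 E3 D#3

Unit = 5 notes; the statements start on E5, B4, F#4, moving down a 4th each time.
Extending down a 4th: C#4 → G#3.
From G#3 the exact shape gives G#3 A3 G3 E3 D#3.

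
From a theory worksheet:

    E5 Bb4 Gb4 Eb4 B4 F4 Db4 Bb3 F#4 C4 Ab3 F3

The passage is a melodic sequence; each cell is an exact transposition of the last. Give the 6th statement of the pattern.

Taking 4-note groups, the heads are E5, B4, F#4: the pattern moves down a 4th.
Extending down a 4th: C#4 → G#3 → D#3.
From D#3 the exact shape gives D#3 A2 F2 D2.

D#3 A2 F2 D2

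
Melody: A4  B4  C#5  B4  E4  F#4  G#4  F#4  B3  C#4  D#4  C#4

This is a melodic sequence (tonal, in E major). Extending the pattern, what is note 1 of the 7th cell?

D#2

With 4-note cells, note 1 of each statement runs A4, E4, B3.
Carrying that down a 4th forward: F#3 → C#3 → G#2 → D#2.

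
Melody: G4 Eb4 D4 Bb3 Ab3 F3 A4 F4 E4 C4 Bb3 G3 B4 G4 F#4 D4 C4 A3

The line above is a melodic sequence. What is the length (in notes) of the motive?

6

18 notes total. Splitting into 3 groups of 6:
G4 Eb4 D4 Bb3 Ab3 F3 | A4 F4 E4 C4 Bb3 G3 | B4 G4 F#4 D4 C4 A3
That's a consistent up a 2nd shift per cell, and no other grouping gives one.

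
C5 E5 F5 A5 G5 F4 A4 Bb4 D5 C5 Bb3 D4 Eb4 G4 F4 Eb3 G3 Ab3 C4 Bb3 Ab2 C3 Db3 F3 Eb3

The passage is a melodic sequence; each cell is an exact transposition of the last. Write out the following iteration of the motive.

The 5-note cells begin on C5, F4, Bb3, Eb3, Ab2 — each down a 5th from the last.
Statement 6 starts on Db2 and keeps the same exact contour: Db2 F2 Gb2 Bb2 Ab2.

Db2 F2 Gb2 Bb2 Ab2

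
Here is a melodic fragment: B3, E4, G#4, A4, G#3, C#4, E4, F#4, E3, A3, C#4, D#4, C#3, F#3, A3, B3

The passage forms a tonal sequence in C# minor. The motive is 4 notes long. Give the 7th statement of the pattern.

With a 4-note motive the entries are B3, G#3, E3, C#3, each down a 3rd from the previous.
Extending down a 3rd: A2 → F#2 → D#2.
So cell 7 is D#2 G#2 B2 C#3.

D#2 G#2 B2 C#3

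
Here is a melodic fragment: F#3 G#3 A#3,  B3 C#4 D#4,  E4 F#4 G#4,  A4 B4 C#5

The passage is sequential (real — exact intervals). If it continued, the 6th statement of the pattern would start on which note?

With a 3-note motive the entries are F#3, B3, E4, A4, each up a 4th from the previous.
Extending the heads up a 4th: D5 → G5.

G5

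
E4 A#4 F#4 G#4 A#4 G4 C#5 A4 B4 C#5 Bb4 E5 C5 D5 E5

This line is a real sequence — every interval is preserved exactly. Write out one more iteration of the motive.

Db5 G5 Eb5 F5 G5

The 5-note cells begin on E4, G4, Bb4 — each up a 3rd from the last.
So cell 4 is Db5 G5 Eb5 F5 G5.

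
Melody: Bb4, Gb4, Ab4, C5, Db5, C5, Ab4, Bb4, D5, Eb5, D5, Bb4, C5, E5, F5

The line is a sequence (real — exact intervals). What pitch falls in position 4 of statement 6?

A#5

With 5-note cells, note 4 of each statement runs C5, D5, E5.
Extending up a 2nd: F#5 → G#5 → A#5.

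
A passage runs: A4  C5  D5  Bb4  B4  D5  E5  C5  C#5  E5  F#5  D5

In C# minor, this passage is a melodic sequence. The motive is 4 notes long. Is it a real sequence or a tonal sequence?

Each cell has the same semitone pattern (3, 2, -4) — intervals are preserved exactly.
And C5 lies outside C# minor, so the sequence is real rather than tonal.

real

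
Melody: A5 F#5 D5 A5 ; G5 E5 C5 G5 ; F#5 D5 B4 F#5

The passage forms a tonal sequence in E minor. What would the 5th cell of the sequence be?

D5 B4 G4 D5

Taking 4-note groups, the heads are A5, G5, F#5: the pattern moves down a 2nd.
Carrying on: E5 → D5.
So cell 5 is D5 B4 G4 D5.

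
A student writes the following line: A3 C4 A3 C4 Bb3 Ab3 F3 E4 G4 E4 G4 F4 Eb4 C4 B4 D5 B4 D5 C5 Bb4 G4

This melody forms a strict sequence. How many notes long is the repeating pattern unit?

There are 21 notes; a 7-note unit gives 3 cells:
A3 C4 A3 C4 Bb3 Ab3 F3 | E4 G4 E4 G4 F4 Eb4 C4 | B4 D5 B4 D5 C5 Bb4 G4
Every group is a transposition up a 5th of the one before; no shorter unit works.

7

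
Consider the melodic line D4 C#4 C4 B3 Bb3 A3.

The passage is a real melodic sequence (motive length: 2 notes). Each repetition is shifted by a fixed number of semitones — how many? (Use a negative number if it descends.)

-2

Taking 2-note groups, the heads are D4, C4, Bb3: the pattern moves down a 2nd.
D4→C4 is 60 − 62 = -2 semitones.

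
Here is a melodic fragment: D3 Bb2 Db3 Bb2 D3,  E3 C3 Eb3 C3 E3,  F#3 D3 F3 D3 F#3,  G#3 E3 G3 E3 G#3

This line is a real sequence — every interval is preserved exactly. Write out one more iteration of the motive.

A#3 F#3 A3 F#3 A#3

Taking 5-note groups, the heads are D3, E3, F#3, G#3: the pattern moves up a 2nd.
Statement 5 starts on A#3 and keeps the same exact contour: A#3 F#3 A3 F#3 A#3.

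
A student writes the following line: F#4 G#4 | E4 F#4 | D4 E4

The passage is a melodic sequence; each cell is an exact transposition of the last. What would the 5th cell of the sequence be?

The 2-note cells begin on F#4, E4, D4 — each down a 2nd from the last.
Continuing the starts: C4 → Bb3.
Statement 5 starts on Bb3 and keeps the same exact contour: Bb3 C4.

Bb3 C4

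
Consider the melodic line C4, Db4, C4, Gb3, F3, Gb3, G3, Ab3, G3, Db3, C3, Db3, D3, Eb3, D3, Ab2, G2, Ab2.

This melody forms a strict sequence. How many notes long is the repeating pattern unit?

18 notes total. Splitting into 3 groups of 6:
C4 Db4 C4 Gb3 F3 Gb3 | G3 Ab3 G3 Db3 C3 Db3 | D3 Eb3 D3 Ab2 G2 Ab2
Each cell is the previous one down a 4th — so the unit is 6 notes.

6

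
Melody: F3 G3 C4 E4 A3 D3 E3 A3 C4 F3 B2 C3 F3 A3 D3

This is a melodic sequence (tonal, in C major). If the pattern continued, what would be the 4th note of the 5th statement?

The unit is 5 notes. Position-4 pitches of the 3 shown cells: E4, C4, A3.
Each moves down a 3rd. Continuing: F3 → D3.

D3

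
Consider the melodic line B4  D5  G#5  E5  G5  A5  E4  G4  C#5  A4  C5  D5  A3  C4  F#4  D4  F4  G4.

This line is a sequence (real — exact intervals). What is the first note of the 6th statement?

C2

Unit = 6 notes; the statements start on B4, E4, A3, moving down a 5th each time.
Continuing: D3 → G2 → C2. Statement 6 starts on C2.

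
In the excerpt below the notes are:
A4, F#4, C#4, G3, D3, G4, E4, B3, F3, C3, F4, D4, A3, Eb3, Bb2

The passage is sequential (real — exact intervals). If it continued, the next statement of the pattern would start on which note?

With a 5-note motive the entries are A4, G4, F4, each down a 2nd from the previous.
One more step down a 2nd gives Eb4.

Eb4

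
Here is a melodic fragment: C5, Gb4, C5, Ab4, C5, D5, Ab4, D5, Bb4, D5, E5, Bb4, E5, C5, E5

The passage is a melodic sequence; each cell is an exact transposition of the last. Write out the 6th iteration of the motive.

A#5 E5 A#5 F#5 A#5

With a 5-note motive the entries are C5, D5, E5, each up a 2nd from the previous.
Continuing the starts: F#5 → G#5 → A#5.
From A#5 the exact shape gives A#5 E5 A#5 F#5 A#5.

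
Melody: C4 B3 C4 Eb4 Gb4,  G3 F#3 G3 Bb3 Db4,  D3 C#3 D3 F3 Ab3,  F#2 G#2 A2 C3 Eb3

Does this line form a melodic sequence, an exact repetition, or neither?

Note 1 of cell 4 is F#2; if this were a sequence it would be A2. No unit length gives a consistent transposition pattern.

neither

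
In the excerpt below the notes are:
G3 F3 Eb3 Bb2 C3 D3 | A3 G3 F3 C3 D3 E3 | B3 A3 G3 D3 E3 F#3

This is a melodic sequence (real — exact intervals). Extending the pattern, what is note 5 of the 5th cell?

With 6-note cells, note 5 of each statement runs C3, D3, E3.
Each moves up a 2nd. Continuing: F#3 → G#3.

G#3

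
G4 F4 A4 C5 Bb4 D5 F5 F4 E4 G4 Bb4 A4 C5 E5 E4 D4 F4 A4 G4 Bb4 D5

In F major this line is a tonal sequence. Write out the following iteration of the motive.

D4 C4 E4 G4 F4 A4 C5

Taking 7-note groups, the heads are G4, F4, E4: the pattern moves down a 2nd.
So cell 4 is D4 C4 E4 G4 F4 A4 C5.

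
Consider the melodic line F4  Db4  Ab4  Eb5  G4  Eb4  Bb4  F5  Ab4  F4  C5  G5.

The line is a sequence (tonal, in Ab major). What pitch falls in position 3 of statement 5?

Grouping in 4s, the 3rd note of each cell is Ab4, Bb4, C5.
Each moves up a 2nd. Continuing: Db5 → Eb5.

Eb5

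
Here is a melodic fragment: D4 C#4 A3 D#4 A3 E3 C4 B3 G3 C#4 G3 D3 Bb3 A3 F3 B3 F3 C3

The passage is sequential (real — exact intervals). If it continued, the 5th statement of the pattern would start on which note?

Taking 6-note groups, the heads are D4, C4, Bb3: the pattern moves down a 2nd.
Continuing: Ab3 → Gb3. Statement 5 starts on Gb3.

Gb3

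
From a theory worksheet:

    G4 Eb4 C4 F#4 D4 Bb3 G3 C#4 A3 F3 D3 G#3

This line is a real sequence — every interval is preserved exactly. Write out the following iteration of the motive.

Unit = 4 notes; the statements start on G4, D4, A3, moving down a 4th each time.
So cell 4 is E3 C3 A2 D#3.

E3 C3 A2 D#3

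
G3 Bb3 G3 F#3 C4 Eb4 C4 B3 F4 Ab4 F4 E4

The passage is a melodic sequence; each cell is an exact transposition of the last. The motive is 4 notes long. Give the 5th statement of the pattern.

Eb5 Gb5 Eb5 D5

Unit = 4 notes; the statements start on G3, C4, F4, moving up a 4th each time.
Extending up a 4th: Bb4 → Eb5.
So cell 5 is Eb5 Gb5 Eb5 D5.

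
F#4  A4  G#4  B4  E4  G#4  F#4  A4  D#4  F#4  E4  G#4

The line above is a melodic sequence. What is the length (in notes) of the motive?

Try groups of 4 (3 cells in 12 notes):
F#4 A4 G#4 B4 | E4 G#4 F#4 A4 | D#4 F#4 E4 G#4
Each cell is the previous one down a 2nd — so the unit is 4 notes.

4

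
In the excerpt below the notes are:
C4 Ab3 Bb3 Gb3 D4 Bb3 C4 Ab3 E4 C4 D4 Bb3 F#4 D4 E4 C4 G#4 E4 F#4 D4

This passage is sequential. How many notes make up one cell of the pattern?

20 notes total. Splitting into 5 groups of 4:
C4 Ab3 Bb3 Gb3 | D4 Bb3 C4 Ab3 | E4 C4 D4 Bb3 | F#4 D4 E4 C4 | G#4 E4 F#4 D4
Every group is a transposition up a 2nd of the one before; no shorter unit works.

4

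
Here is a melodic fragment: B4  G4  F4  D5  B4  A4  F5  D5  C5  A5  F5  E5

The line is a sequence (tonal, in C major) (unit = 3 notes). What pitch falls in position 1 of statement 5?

C6

Grouping in 3s, the 1st note of each cell is B4, D5, F5, A5.
One more up a 3rd gives C6.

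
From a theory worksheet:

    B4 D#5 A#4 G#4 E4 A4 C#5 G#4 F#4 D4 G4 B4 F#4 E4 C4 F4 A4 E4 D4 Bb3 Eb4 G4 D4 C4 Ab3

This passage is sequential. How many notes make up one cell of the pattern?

5

25 notes total. Splitting into 5 groups of 5:
B4 D#5 A#4 G#4 E4 | A4 C#5 G#4 F#4 D4 | G4 B4 F#4 E4 C4 | F4 A4 E4 D4 Bb3 | Eb4 G4 D4 C4 Ab3
Every group is a transposition down a 2nd of the one before; no shorter unit works.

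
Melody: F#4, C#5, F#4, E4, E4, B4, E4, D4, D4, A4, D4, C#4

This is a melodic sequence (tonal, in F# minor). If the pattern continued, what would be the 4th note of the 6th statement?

With 4-note cells, note 4 of each statement runs E4, D4, C#4.
Each moves down a 2nd. Continuing: B3 → A3 → G#3.

G#3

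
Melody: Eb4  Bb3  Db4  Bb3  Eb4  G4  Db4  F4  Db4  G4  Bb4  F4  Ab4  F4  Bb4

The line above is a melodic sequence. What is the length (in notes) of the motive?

5

15 notes total. Splitting into 3 groups of 5:
Eb4 Bb3 Db4 Bb3 Eb4 | G4 Db4 F4 Db4 G4 | Bb4 F4 Ab4 F4 Bb4
That's a consistent up a 3rd shift per cell, and no other grouping gives one.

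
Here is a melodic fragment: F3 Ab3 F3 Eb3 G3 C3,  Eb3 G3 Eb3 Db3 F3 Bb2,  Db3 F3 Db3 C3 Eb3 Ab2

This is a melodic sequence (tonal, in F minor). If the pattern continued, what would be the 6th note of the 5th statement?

F2

The unit is 6 notes. Position-6 pitches of the 3 shown cells: C3, Bb2, Ab2.
Extending down a 2nd: G2 → F2.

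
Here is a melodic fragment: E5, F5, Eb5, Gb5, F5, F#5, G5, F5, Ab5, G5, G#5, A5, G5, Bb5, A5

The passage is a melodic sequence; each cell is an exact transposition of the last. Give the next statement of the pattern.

The 5-note cells begin on E5, F#5, G#5 — each up a 2nd from the last.
From A#5 the exact shape gives A#5 B5 A5 C6 B5.

A#5 B5 A5 C6 B5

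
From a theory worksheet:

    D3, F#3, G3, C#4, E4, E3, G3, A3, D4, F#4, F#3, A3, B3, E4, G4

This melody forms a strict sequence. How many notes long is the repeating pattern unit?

5

15 notes total. Splitting into 3 groups of 5:
D3 F#3 G3 C#4 E4 | E3 G3 A3 D4 F#4 | F#3 A3 B3 E4 G4
That's a consistent up a 2nd shift per cell, and no other grouping gives one.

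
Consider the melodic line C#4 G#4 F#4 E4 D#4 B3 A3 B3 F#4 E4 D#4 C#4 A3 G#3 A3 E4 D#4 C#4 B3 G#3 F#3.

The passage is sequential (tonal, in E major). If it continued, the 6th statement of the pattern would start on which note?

E3

The 7-note cells begin on C#4, B3, A3 — each down a 2nd from the last.
Extending the heads down a 2nd: G#3 → F#3 → E3.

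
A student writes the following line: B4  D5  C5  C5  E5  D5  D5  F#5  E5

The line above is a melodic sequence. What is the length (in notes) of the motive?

Try groups of 3 (3 cells in 9 notes):
B4 D5 C5 | C5 E5 D5 | D5 F#5 E5
Every group is a transposition up a 2nd of the one before; no shorter unit works.

3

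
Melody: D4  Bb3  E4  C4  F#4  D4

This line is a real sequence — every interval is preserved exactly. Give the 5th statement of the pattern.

With a 2-note motive the entries are D4, E4, F#4, each up a 2nd from the previous.
Carrying on: G#4 → A#4.
Statement 5 starts on A#4 and keeps the same exact contour: A#4 F#4.

A#4 F#4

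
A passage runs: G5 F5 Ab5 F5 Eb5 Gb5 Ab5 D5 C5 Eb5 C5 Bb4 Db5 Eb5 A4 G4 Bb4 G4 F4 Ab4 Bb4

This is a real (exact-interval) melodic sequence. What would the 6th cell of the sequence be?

F#3 E3 G3 E3 D3 F3 G3

The 7-note cells begin on G5, D5, A4 — each down a 4th from the last.
Carrying on: E4 → B3 → F#3.
From F#3 the exact shape gives F#3 E3 G3 E3 D3 F3 G3.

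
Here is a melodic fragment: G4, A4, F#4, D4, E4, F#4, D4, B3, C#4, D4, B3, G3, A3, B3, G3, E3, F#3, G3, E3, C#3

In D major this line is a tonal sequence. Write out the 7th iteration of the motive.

B2 C#3 A2 F#2

With a 4-note motive the entries are G4, E4, C#4, A3, F#3, each down a 3rd from the previous.
Extending down a 3rd: D3 → B2.
From B2 the diatonic shape gives B2 C#3 A2 F#2.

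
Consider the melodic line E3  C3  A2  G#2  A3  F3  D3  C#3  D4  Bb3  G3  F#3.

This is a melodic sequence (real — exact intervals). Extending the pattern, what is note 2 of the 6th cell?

Db5

With 4-note cells, note 2 of each statement runs C3, F3, Bb3.
Extending up a 4th: Eb4 → Ab4 → Db5.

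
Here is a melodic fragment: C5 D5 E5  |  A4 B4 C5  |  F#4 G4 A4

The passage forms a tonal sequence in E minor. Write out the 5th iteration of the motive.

The 3-note cells begin on C5, A4, F#4 — each down a 3rd from the last.
Extending down a 3rd: D4 → B3.
From B3 the diatonic shape gives B3 C4 D4.

B3 C4 D4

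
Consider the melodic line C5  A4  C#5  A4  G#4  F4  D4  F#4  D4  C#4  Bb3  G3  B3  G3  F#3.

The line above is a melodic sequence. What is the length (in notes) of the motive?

5

There are 15 notes; a 5-note unit gives 3 cells:
C5 A4 C#5 A4 G#4 | F4 D4 F#4 D4 C#4 | Bb3 G3 B3 G3 F#3
Each cell is the previous one down a 5th — so the unit is 5 notes.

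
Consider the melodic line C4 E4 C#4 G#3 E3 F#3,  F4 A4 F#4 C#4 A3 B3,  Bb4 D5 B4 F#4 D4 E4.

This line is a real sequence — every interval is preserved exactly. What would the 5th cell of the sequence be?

Ab5 C6 A5 E5 C5 D5

The 6-note cells begin on C4, F4, Bb4 — each up a 4th from the last.
Extending up a 4th: Eb5 → Ab5.
From Ab5 the exact shape gives Ab5 C6 A5 E5 C5 D5.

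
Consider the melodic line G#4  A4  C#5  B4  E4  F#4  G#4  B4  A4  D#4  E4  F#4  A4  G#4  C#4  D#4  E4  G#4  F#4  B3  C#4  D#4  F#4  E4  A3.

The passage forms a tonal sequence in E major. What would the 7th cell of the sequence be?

The 5-note cells begin on G#4, F#4, E4, D#4, C#4 — each down a 2nd from the last.
Carrying on: B3 → A3.
Statement 7 starts on A3 and keeps the same diatonic contour: A3 B3 D#4 C#4 F#3.

A3 B3 D#4 C#4 F#3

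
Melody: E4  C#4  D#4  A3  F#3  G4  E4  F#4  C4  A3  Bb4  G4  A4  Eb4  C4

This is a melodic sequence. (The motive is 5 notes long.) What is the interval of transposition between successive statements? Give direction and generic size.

up a 3rd

With a 5-note motive the entries are E4, G4, Bb4, each up a 3rd from the previous.
E4 to G4 is up a 3rd.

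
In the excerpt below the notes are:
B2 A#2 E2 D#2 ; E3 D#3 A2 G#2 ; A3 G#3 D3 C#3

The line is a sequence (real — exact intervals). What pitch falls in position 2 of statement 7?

E5

Grouping in 4s, the 2nd note of each cell is A#2, D#3, G#3.
Carrying that up a 4th forward: C#4 → F#4 → B4 → E5.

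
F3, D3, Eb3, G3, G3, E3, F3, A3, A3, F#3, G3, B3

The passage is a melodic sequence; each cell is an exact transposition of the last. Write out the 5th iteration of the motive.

C#4 A#3 B3 D#4

The 4-note cells begin on F3, G3, A3 — each up a 2nd from the last.
Extending up a 2nd: B3 → C#4.
From C#4 the exact shape gives C#4 A#3 B3 D#4.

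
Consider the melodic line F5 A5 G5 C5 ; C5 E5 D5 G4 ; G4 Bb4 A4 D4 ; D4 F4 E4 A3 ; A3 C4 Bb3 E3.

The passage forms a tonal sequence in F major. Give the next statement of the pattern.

E3 G3 F3 Bb2

The 4-note cells begin on F5, C5, G4, D4, A3 — each down a 4th from the last.
So cell 6 is E3 G3 F3 Bb2.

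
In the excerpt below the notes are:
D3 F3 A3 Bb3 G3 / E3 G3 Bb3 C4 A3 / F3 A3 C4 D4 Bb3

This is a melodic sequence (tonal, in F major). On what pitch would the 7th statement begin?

Unit = 5 notes; the statements start on D3, E3, F3, moving up a 2nd each time.
Continuing: G3 → A3 → Bb3 → C4. Statement 7 starts on C4.

C4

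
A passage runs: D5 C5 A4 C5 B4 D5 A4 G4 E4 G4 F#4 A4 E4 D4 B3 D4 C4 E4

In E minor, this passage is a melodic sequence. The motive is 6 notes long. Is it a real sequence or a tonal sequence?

tonal

Every note is diatonic to E minor.
Cell 1 has -1 semitones from note 4 to 5, but cell 3 has -2 — the interval quality changes while the contour stays the same, which is the hallmark of a tonal sequence.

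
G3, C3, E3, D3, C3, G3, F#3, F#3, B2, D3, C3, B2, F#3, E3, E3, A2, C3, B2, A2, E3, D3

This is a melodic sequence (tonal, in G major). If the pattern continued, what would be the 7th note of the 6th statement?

A2

The unit is 7 notes. Position-7 pitches of the 3 shown cells: F#3, E3, D3.
Each moves down a 2nd. Continuing: C3 → B2 → A2.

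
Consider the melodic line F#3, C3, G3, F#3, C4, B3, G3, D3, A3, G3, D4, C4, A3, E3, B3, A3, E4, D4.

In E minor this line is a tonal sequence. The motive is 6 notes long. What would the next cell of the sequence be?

B3 F#3 C4 B3 F#4 E4

Taking 6-note groups, the heads are F#3, G3, A3: the pattern moves up a 2nd.
Statement 4 starts on B3 and keeps the same diatonic contour: B3 F#3 C4 B3 F#4 E4.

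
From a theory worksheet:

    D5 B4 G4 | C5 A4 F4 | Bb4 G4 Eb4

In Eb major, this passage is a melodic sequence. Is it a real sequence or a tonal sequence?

real

Each cell has the same semitone pattern (-3, -4) — intervals are preserved exactly.
And B4 lies outside Eb major, so the sequence is real rather than tonal.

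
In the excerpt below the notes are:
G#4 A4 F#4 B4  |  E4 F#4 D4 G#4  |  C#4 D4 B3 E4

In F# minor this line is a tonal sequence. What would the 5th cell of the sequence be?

Taking 4-note groups, the heads are G#4, E4, C#4: the pattern moves down a 3rd.
Continuing the starts: A3 → F#3.
So cell 5 is F#3 G#3 E3 A3.

F#3 G#3 E3 A3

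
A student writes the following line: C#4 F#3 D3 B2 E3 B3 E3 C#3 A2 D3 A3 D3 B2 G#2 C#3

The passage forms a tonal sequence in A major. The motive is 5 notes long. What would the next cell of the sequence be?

Taking 5-note groups, the heads are C#4, B3, A3: the pattern moves down a 2nd.
Statement 4 starts on G#3 and keeps the same diatonic contour: G#3 C#3 A2 F#2 B2.

G#3 C#3 A2 F#2 B2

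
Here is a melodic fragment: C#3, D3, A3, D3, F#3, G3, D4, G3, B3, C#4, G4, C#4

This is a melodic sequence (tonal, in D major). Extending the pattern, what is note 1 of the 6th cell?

D5

With 4-note cells, note 1 of each statement runs C#3, F#3, B3.
Each moves up a 4th. Continuing: E4 → A4 → D5.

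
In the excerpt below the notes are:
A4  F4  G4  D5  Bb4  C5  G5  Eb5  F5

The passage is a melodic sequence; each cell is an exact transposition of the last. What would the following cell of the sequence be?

Taking 3-note groups, the heads are A4, D5, G5: the pattern moves up a 4th.
From C6 the exact shape gives C6 Ab5 Bb5.

C6 Ab5 Bb5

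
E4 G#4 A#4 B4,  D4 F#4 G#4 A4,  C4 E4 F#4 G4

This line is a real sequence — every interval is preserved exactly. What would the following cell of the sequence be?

Bb3 D4 E4 F4

Unit = 4 notes; the statements start on E4, D4, C4, moving down a 2nd each time.
So cell 4 is Bb3 D4 E4 F4.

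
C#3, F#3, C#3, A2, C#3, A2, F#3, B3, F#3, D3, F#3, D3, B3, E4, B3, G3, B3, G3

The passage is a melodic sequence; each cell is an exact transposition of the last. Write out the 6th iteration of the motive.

D5 G5 D5 Bb4 D5 Bb4

With a 6-note motive the entries are C#3, F#3, B3, each up a 4th from the previous.
Extending up a 4th: E4 → A4 → D5.
Statement 6 starts on D5 and keeps the same exact contour: D5 G5 D5 Bb4 D5 Bb4.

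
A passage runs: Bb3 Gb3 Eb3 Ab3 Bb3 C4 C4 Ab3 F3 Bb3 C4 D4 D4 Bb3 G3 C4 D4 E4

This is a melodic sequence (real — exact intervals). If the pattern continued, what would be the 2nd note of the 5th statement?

Grouping in 6s, the 2nd note of each cell is Gb3, Ab3, Bb3.
Carrying that up a 2nd forward: C4 → D4.

D4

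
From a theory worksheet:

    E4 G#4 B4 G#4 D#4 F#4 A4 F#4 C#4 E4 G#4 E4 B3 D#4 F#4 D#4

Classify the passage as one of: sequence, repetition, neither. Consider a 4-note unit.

Each 4-note cell is the previous one transposed down a 2nd.

sequence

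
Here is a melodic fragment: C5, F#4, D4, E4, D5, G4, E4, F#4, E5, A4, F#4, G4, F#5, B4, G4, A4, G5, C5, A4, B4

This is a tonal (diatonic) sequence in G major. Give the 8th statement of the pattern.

The 4-note cells begin on C5, D5, E5, F#5, G5 — each up a 2nd from the last.
Continuing the starts: A5 → B5 → C6.
From C6 the diatonic shape gives C6 F#5 D5 E5.

C6 F#5 D5 E5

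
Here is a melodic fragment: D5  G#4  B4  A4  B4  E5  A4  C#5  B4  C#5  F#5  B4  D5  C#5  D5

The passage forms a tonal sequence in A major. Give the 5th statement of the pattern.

A5 D5 F#5 E5 F#5

Unit = 5 notes; the statements start on D5, E5, F#5, moving up a 2nd each time.
Extending up a 2nd: G#5 → A5.
So cell 5 is A5 D5 F#5 E5 F#5.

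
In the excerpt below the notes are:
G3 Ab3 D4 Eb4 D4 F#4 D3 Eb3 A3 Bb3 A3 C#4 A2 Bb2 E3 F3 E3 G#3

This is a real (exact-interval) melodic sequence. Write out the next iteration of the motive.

E2 F2 B2 C3 B2 D#3

Taking 6-note groups, the heads are G3, D3, A2: the pattern moves down a 4th.
Statement 4 starts on E2 and keeps the same exact contour: E2 F2 B2 C3 B2 D#3.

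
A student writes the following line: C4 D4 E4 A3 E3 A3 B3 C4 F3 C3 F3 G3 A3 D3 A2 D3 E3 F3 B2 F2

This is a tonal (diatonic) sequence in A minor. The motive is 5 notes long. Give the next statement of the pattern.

B2 C3 D3 G2 D2

Unit = 5 notes; the statements start on C4, A3, F3, D3, moving down a 3rd each time.
From B2 the diatonic shape gives B2 C3 D3 G2 D2.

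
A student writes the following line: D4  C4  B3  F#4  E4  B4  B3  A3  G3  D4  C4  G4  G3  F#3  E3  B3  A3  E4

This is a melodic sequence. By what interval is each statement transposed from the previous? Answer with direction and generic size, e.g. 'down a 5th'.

down a 3rd

The 6-note cells begin on D4, B3, G3 — each down a 3rd from the last.
From D4 to B3: down a 3rd.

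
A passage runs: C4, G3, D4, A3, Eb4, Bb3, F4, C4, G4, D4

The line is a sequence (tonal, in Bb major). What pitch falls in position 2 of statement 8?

G4

With 2-note cells, note 2 of each statement runs G3, A3, Bb3, C4, D4.
Extending up a 2nd: Eb4 → F4 → G4.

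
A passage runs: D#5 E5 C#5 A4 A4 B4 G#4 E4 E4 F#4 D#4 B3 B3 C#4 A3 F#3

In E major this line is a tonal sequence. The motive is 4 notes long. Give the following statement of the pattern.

Unit = 4 notes; the statements start on D#5, A4, E4, B3, moving down a 4th each time.
So cell 5 is F#3 G#3 E3 C#3.

F#3 G#3 E3 C#3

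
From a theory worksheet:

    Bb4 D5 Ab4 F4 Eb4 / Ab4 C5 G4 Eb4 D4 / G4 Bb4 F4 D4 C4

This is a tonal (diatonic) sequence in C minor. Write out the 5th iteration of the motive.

Eb4 G4 D4 Bb3 Ab3

Taking 5-note groups, the heads are Bb4, Ab4, G4: the pattern moves down a 2nd.
Continuing the starts: F4 → Eb4.
So cell 5 is Eb4 G4 D4 Bb3 Ab3.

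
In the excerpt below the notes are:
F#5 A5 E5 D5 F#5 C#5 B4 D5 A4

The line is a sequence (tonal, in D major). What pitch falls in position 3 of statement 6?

With 3-note cells, note 3 of each statement runs E5, C#5, A4.
Carrying that down a 3rd forward: F#4 → D4 → B3.

B3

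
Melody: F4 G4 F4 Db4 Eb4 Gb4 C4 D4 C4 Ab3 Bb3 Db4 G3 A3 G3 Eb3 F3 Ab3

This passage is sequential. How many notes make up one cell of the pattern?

6

18 notes total. Splitting into 3 groups of 6:
F4 G4 F4 Db4 Eb4 Gb4 | C4 D4 C4 Ab3 Bb3 Db4 | G3 A3 G3 Eb3 F3 Ab3
Every group is a transposition down a 4th of the one before; no shorter unit works.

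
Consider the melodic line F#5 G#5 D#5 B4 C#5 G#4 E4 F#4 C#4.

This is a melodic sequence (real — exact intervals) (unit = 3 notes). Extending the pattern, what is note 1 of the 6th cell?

With 3-note cells, note 1 of each statement runs F#5, B4, E4.
Each moves down a 5th. Continuing: A3 → D3 → G2.

G2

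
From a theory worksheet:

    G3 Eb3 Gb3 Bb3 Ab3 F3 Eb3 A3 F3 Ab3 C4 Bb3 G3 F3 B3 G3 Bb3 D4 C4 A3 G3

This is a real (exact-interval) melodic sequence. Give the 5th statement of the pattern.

The 7-note cells begin on G3, A3, B3 — each up a 2nd from the last.
Carrying on: C#4 → D#4.
So cell 5 is D#4 B3 D4 F#4 E4 C#4 B3.

D#4 B3 D4 F#4 E4 C#4 B3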